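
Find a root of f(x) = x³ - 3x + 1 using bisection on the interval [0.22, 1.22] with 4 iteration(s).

f(x) = x³ - 3x + 1
Initial interval: [0.22, 1.22]

Iteration 1:
  c_1 = (0.220000 + 1.220000)/2 = 0.720000
  f(c_1) = f(0.720000) = -0.786752
  f(a) × f(c) < 0, new interval: [0.220000, 0.720000]
Iteration 2:
  c_2 = (0.220000 + 0.720000)/2 = 0.470000
  f(c_2) = f(0.470000) = -0.306177
  f(a) × f(c) < 0, new interval: [0.220000, 0.470000]
Iteration 3:
  c_3 = (0.220000 + 0.470000)/2 = 0.345000
  f(c_3) = f(0.345000) = 0.006064
  f(a) × f(c) ≥ 0, new interval: [0.345000, 0.470000]
Iteration 4:
  c_4 = (0.345000 + 0.470000)/2 = 0.407500
  f(c_4) = f(0.407500) = -0.154832
  f(a) × f(c) < 0, new interval: [0.345000, 0.407500]

After 4 iteration(s), the approximation is c_4 = 0.407500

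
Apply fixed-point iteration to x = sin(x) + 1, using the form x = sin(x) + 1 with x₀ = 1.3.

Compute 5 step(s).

Equation: x = sin(x) + 1
Fixed-point form: x = sin(x) + 1
x₀ = 1.3

x_1 = g(1.300000) = 1.963558
x_2 = g(1.963558) = 1.923856
x_3 = g(1.923856) = 1.938319
x_4 = g(1.938319) = 1.933220
x_5 = g(1.933220) = 1.935040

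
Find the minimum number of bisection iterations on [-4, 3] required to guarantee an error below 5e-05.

We need (b-a)/2^n ≤ 5e-05
(3 - (-4))/2^n ≤ 5e-05
7/2^n ≤ 5e-05
2^n ≥ 140000
n ≥ log₂(140000) = 17.10
n ≥ 18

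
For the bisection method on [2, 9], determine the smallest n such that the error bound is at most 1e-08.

We need (b-a)/2^n ≤ 1e-08
(9 - 2)/2^n ≤ 1e-08
7/2^n ≤ 1e-08
2^n ≥ 700000000
n ≥ log₂(700000000) = 29.38
n ≥ 30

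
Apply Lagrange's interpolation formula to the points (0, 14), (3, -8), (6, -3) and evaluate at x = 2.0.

Lagrange interpolation formula:
P(x) = Σ yᵢ × Lᵢ(x)
where Lᵢ(x) = Π_{j≠i} (x - xⱼ)/(xᵢ - xⱼ)

L_0(2.0) = (2.0 - 3)/(0 - 3) × (2.0 - 6)/(0 - 6) = 0.222222
L_1(2.0) = (2.0 - 0)/(3 - 0) × (2.0 - 6)/(3 - 6) = 0.888889
L_2(2.0) = (2.0 - 0)/(6 - 0) × (2.0 - 3)/(6 - 3) = -0.111111

P(2.0) = 14×L_0(2.0) + (-8)×L_1(2.0) + (-3)×L_2(2.0)
P(2.0) = -3.666667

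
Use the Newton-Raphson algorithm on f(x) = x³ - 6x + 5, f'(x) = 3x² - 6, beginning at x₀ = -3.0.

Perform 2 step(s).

f(x) = x³ - 6x + 5
f'(x) = 3x² - 6
x₀ = -3.0

Newton-Raphson formula: x_{n+1} = x_n - f(x_n)/f'(x_n)

Iteration 1:
  f(-3.000000) = -4.000000
  f'(-3.000000) = 21.000000
  x_1 = -3.000000 - (-4.000000)/21.000000 = -2.809524
Iteration 2:
  f(-2.809524) = -0.319620
  f'(-2.809524) = 17.680272
  x_2 = -2.809524 - (-0.319620)/17.680272 = -2.791446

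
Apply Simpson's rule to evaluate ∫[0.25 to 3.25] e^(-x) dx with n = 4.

f(x) = e^(-x)
a = 0.25, b = 3.25, n = 4
h = (b - a)/n = 0.750000

Simpson's rule: (h/3)[f(x₀) + 4f(x₁) + 2f(x₂) + ... + f(xₙ)]

x_0 = 0.2500, f(x_0) = 0.778801, coefficient = 1
x_1 = 1.0000, f(x_1) = 0.367879, coefficient = 4
x_2 = 1.7500, f(x_2) = 0.173774, coefficient = 2
x_3 = 2.5000, f(x_3) = 0.082085, coefficient = 4
x_4 = 3.2500, f(x_4) = 0.038774, coefficient = 1

I ≈ (0.750000/3) × 2.964981 = 0.741245
Exact value: 0.740027
Error: 0.001219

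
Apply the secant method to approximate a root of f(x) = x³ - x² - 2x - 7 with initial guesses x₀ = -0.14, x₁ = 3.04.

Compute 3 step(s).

f(x) = x³ - x² - 2x - 7
x₀ = -0.14, x₁ = 3.04

Secant formula: x_{n+1} = x_n - f(x_n)(x_n - x_{n-1})/(f(x_n) - f(x_{n-1}))

Iteration 1:
  f(-0.140000) = -6.742344
  f(3.040000) = 5.772864
  x_2 = 3.040000 - 5.772864×(3.040000 - (-0.140000))/(5.772864 - (-6.742344))
       = 1.573168
Iteration 2:
  f(3.040000) = 5.772864
  f(1.573168) = -8.727827
  x_3 = 1.573168 - (-8.727827)×(1.573168 - 3.040000)/(-8.727827 - 5.772864)
       = 2.456040
Iteration 3:
  f(1.573168) = -8.727827
  f(2.456040) = -3.129052
  x_4 = 2.456040 - (-3.129052)×(2.456040 - 1.573168)/(-3.129052 - (-8.727827))
       = 2.949461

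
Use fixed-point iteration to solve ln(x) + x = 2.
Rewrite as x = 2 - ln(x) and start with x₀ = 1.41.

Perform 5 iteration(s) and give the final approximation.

Equation: ln(x) + x = 2
Fixed-point form: x = 2 - ln(x)
x₀ = 1.41

x_1 = g(1.410000) = 1.656410
x_2 = g(1.656410) = 1.495347
x_3 = g(1.495347) = 1.597642
x_4 = g(1.597642) = 1.531471
x_5 = g(1.531471) = 1.573771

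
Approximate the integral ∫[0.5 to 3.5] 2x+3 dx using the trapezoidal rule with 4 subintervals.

f(x) = 2x+3
a = 0.5, b = 3.5, n = 4
h = (b - a)/n = 0.750000

Trapezoidal rule: (h/2)[f(x₀) + 2f(x₁) + 2f(x₂) + ... + f(xₙ)]

x_0 = 0.5000, f(x_0) = 4.000000, coefficient = 1
x_1 = 1.2500, f(x_1) = 5.500000, coefficient = 2
x_2 = 2.0000, f(x_2) = 7.000000, coefficient = 2
x_3 = 2.7500, f(x_3) = 8.500000, coefficient = 2
x_4 = 3.5000, f(x_4) = 10.000000, coefficient = 1

I ≈ (0.750000/2) × 56.000000 = 21.000000
Exact value: 21.000000
Error: 0.000000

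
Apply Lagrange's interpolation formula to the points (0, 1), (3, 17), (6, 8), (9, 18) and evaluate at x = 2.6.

Lagrange interpolation formula:
P(x) = Σ yᵢ × Lᵢ(x)
where Lᵢ(x) = Π_{j≠i} (x - xⱼ)/(xᵢ - xⱼ)

L_0(2.6) = (2.6 - 3)/(0 - 3) × (2.6 - 6)/(0 - 6) × (2.6 - 9)/(0 - 9) = 0.053728
L_1(2.6) = (2.6 - 0)/(3 - 0) × (2.6 - 6)/(3 - 6) × (2.6 - 9)/(3 - 9) = 1.047704
L_2(2.6) = (2.6 - 0)/(6 - 0) × (2.6 - 3)/(6 - 3) × (2.6 - 9)/(6 - 9) = -0.123259
L_3(2.6) = (2.6 - 0)/(9 - 0) × (2.6 - 3)/(9 - 3) × (2.6 - 6)/(9 - 6) = 0.021827

P(2.6) = 1×L_0(2.6) + 17×L_1(2.6) + 8×L_2(2.6) + 18×L_3(2.6)
P(2.6) = 17.271506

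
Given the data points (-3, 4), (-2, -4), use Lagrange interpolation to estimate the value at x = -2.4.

Lagrange interpolation formula:
P(x) = Σ yᵢ × Lᵢ(x)
where Lᵢ(x) = Π_{j≠i} (x - xⱼ)/(xᵢ - xⱼ)

L_0(-2.4) = (-2.4 - (-2))/(-3 - (-2)) = 0.400000
L_1(-2.4) = (-2.4 - (-3))/(-2 - (-3)) = 0.600000

P(-2.4) = 4×L_0(-2.4) + (-4)×L_1(-2.4)
P(-2.4) = -0.800000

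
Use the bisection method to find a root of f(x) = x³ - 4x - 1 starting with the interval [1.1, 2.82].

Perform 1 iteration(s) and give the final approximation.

f(x) = x³ - 4x - 1
Initial interval: [1.1, 2.82]

Iteration 1:
  c_1 = (1.100000 + 2.820000)/2 = 1.960000
  f(c_1) = f(1.960000) = -1.310464
  f(a) × f(c) ≥ 0, new interval: [1.960000, 2.820000]

After 1 iteration(s), the approximation is c_1 = 1.960000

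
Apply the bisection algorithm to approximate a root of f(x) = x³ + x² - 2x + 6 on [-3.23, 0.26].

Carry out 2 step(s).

f(x) = x³ + x² - 2x + 6
Initial interval: [-3.23, 0.26]

Iteration 1:
  c_1 = (-3.230000 + 0.260000)/2 = -1.485000
  f(c_1) = f(-1.485000) = 7.900466
  f(a) × f(c) < 0, new interval: [-3.230000, -1.485000]
Iteration 2:
  c_2 = (-3.230000 + (-1.485000))/2 = -2.357500
  f(c_2) = f(-2.357500) = 3.170278
  f(a) × f(c) < 0, new interval: [-3.230000, -2.357500]

After 2 iteration(s), the approximation is c_2 = -2.357500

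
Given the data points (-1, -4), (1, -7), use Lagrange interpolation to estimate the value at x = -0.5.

Lagrange interpolation formula:
P(x) = Σ yᵢ × Lᵢ(x)
where Lᵢ(x) = Π_{j≠i} (x - xⱼ)/(xᵢ - xⱼ)

L_0(-0.5) = (-0.5 - 1)/(-1 - 1) = 0.750000
L_1(-0.5) = (-0.5 - (-1))/(1 - (-1)) = 0.250000

P(-0.5) = (-4)×L_0(-0.5) + (-7)×L_1(-0.5)
P(-0.5) = -4.750000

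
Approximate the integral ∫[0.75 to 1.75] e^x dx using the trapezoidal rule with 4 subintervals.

f(x) = e^x
a = 0.75, b = 1.75, n = 4
h = (b - a)/n = 0.250000

Trapezoidal rule: (h/2)[f(x₀) + 2f(x₁) + 2f(x₂) + ... + f(xₙ)]

x_0 = 0.7500, f(x_0) = 2.117000, coefficient = 1
x_1 = 1.0000, f(x_1) = 2.718282, coefficient = 2
x_2 = 1.2500, f(x_2) = 3.490343, coefficient = 2
x_3 = 1.5000, f(x_3) = 4.481689, coefficient = 2
x_4 = 1.7500, f(x_4) = 5.754603, coefficient = 1

I ≈ (0.250000/2) × 29.252230 = 3.656529
Exact value: 3.637603
Error: 0.018926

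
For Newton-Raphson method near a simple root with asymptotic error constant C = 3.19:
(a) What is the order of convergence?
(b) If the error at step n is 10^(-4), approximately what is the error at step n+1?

(a) Newton-Raphson has quadratic (order 2) convergence near simple roots.
    This means |e_{n+1}| ≈ C|e_n|².

(b) With |e_n| = 10^(-4) and C = 3.19:
    |e_{n+1}| ≈ 3.19 × (10^(-4))² = 3.19 × 10^(-8)

(a) 2 (quadratic); (b) |e_{n+1}| ≈ 3.190e-08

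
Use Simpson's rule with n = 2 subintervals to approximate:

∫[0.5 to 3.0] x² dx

f(x) = x²
a = 0.5, b = 3.0, n = 2
h = (b - a)/n = 1.250000

Simpson's rule: (h/3)[f(x₀) + 4f(x₁) + 2f(x₂) + ... + f(xₙ)]

x_0 = 0.5000, f(x_0) = 0.250000, coefficient = 1
x_1 = 1.7500, f(x_1) = 3.062500, coefficient = 4
x_2 = 3.0000, f(x_2) = 9.000000, coefficient = 1

I ≈ (1.250000/3) × 21.500000 = 8.958333
Exact value: 8.958333
Error: 0.000000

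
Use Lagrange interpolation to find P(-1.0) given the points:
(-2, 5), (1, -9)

Lagrange interpolation formula:
P(x) = Σ yᵢ × Lᵢ(x)
where Lᵢ(x) = Π_{j≠i} (x - xⱼ)/(xᵢ - xⱼ)

L_0(-1.0) = (-1.0 - 1)/(-2 - 1) = 0.666667
L_1(-1.0) = (-1.0 - (-2))/(1 - (-2)) = 0.333333

P(-1.0) = 5×L_0(-1.0) + (-9)×L_1(-1.0)
P(-1.0) = 0.333333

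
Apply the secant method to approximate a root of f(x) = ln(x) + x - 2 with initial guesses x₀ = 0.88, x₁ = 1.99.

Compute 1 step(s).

f(x) = ln(x) + x - 2
x₀ = 0.88, x₁ = 1.99

Secant formula: x_{n+1} = x_n - f(x_n)(x_n - x_{n-1})/(f(x_n) - f(x_{n-1}))

Iteration 1:
  f(0.880000) = -1.247833
  f(1.990000) = 0.678135
  x_2 = 1.990000 - 0.678135×(1.990000 - 0.880000)/(0.678135 - (-1.247833))
       = 1.599168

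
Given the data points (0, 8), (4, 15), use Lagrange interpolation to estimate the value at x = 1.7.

Lagrange interpolation formula:
P(x) = Σ yᵢ × Lᵢ(x)
where Lᵢ(x) = Π_{j≠i} (x - xⱼ)/(xᵢ - xⱼ)

L_0(1.7) = (1.7 - 4)/(0 - 4) = 0.575000
L_1(1.7) = (1.7 - 0)/(4 - 0) = 0.425000

P(1.7) = 8×L_0(1.7) + 15×L_1(1.7)
P(1.7) = 10.975000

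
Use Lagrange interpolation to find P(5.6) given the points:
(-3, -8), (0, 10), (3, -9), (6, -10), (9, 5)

Lagrange interpolation formula:
P(x) = Σ yᵢ × Lᵢ(x)
where Lᵢ(x) = Π_{j≠i} (x - xⱼ)/(xᵢ - xⱼ)

L_0(5.6) = (5.6 - 0)/(-3 - 0) × (5.6 - 3)/(-3 - 3) × (5.6 - 6)/(-3 - 6) × (5.6 - 9)/(-3 - 9) = 0.010186
L_1(5.6) = (5.6 - (-3))/(0 - (-3)) × (5.6 - 3)/(0 - 3) × (5.6 - 6)/(0 - 6) × (5.6 - 9)/(0 - 9) = -0.062571
L_2(5.6) = (5.6 - (-3))/(3 - (-3)) × (5.6 - 0)/(3 - 0) × (5.6 - 6)/(3 - 6) × (5.6 - 9)/(3 - 9) = 0.202153
L_3(5.6) = (5.6 - (-3))/(6 - (-3)) × (5.6 - 0)/(6 - 0) × (5.6 - 3)/(6 - 3) × (5.6 - 9)/(6 - 9) = 0.875997
L_4(5.6) = (5.6 - (-3))/(9 - (-3)) × (5.6 - 0)/(9 - 0) × (5.6 - 3)/(9 - 3) × (5.6 - 6)/(9 - 6) = -0.025765

P(5.6) = (-8)×L_0(5.6) + 10×L_1(5.6) + (-9)×L_2(5.6) + (-10)×L_3(5.6) + 5×L_4(5.6)
P(5.6) = -11.415368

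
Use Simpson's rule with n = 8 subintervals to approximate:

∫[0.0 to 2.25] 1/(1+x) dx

f(x) = 1/(1+x)
a = 0.0, b = 2.25, n = 8
h = (b - a)/n = 0.281250

Simpson's rule: (h/3)[f(x₀) + 4f(x₁) + 2f(x₂) + ... + f(xₙ)]

x_0 = 0.0000, f(x_0) = 1.000000, coefficient = 1
x_1 = 0.2812, f(x_1) = 0.780488, coefficient = 4
x_2 = 0.5625, f(x_2) = 0.640000, coefficient = 2
x_3 = 0.8438, f(x_3) = 0.542373, coefficient = 4
x_4 = 1.1250, f(x_4) = 0.470588, coefficient = 2
x_5 = 1.4062, f(x_5) = 0.415584, coefficient = 4
x_6 = 1.6875, f(x_6) = 0.372093, coefficient = 2
x_7 = 1.9688, f(x_7) = 0.336842, coefficient = 4
x_8 = 2.2500, f(x_8) = 0.307692, coefficient = 1

I ≈ (0.281250/3) × 12.574204 = 1.178832
Exact value: 1.178655
Error: 0.000177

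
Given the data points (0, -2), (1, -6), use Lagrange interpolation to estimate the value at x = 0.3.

Lagrange interpolation formula:
P(x) = Σ yᵢ × Lᵢ(x)
where Lᵢ(x) = Π_{j≠i} (x - xⱼ)/(xᵢ - xⱼ)

L_0(0.3) = (0.3 - 1)/(0 - 1) = 0.700000
L_1(0.3) = (0.3 - 0)/(1 - 0) = 0.300000

P(0.3) = (-2)×L_0(0.3) + (-6)×L_1(0.3)
P(0.3) = -3.200000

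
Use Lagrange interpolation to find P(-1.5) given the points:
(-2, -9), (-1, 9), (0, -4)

Lagrange interpolation formula:
P(x) = Σ yᵢ × Lᵢ(x)
where Lᵢ(x) = Π_{j≠i} (x - xⱼ)/(xᵢ - xⱼ)

L_0(-1.5) = (-1.5 - (-1))/(-2 - (-1)) × (-1.5 - 0)/(-2 - 0) = 0.375000
L_1(-1.5) = (-1.5 - (-2))/(-1 - (-2)) × (-1.5 - 0)/(-1 - 0) = 0.750000
L_2(-1.5) = (-1.5 - (-2))/(0 - (-2)) × (-1.5 - (-1))/(0 - (-1)) = -0.125000

P(-1.5) = (-9)×L_0(-1.5) + 9×L_1(-1.5) + (-4)×L_2(-1.5)
P(-1.5) = 3.875000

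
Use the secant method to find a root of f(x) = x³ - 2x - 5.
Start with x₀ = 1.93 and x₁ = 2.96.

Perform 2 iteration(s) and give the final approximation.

f(x) = x³ - 2x - 5
x₀ = 1.93, x₁ = 2.96

Secant formula: x_{n+1} = x_n - f(x_n)(x_n - x_{n-1})/(f(x_n) - f(x_{n-1}))

Iteration 1:
  f(1.930000) = -1.670943
  f(2.960000) = 15.014336
  x_2 = 2.960000 - 15.014336×(2.960000 - 1.930000)/(15.014336 - (-1.670943))
       = 2.033149
Iteration 2:
  f(2.960000) = 15.014336
  f(2.033149) = -0.661880
  x_3 = 2.033149 - (-0.661880)×(2.033149 - 2.960000)/(-0.661880 - 15.014336)
       = 2.072282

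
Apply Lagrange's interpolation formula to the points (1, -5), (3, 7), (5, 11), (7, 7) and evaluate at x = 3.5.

Lagrange interpolation formula:
P(x) = Σ yᵢ × Lᵢ(x)
where Lᵢ(x) = Π_{j≠i} (x - xⱼ)/(xᵢ - xⱼ)

L_0(3.5) = (3.5 - 3)/(1 - 3) × (3.5 - 5)/(1 - 5) × (3.5 - 7)/(1 - 7) = -0.054688
L_1(3.5) = (3.5 - 1)/(3 - 1) × (3.5 - 5)/(3 - 5) × (3.5 - 7)/(3 - 7) = 0.820312
L_2(3.5) = (3.5 - 1)/(5 - 1) × (3.5 - 3)/(5 - 3) × (3.5 - 7)/(5 - 7) = 0.273438
L_3(3.5) = (3.5 - 1)/(7 - 1) × (3.5 - 3)/(7 - 3) × (3.5 - 5)/(7 - 5) = -0.039062

P(3.5) = (-5)×L_0(3.5) + 7×L_1(3.5) + 11×L_2(3.5) + 7×L_3(3.5)
P(3.5) = 8.750000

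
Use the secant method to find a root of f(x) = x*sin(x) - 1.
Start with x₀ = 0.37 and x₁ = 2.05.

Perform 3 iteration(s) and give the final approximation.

f(x) = x*sin(x) - 1
x₀ = 0.37, x₁ = 2.05

Secant formula: x_{n+1} = x_n - f(x_n)(x_n - x_{n-1})/(f(x_n) - f(x_{n-1}))

Iteration 1:
  f(0.370000) = -0.866202
  f(2.050000) = 0.819093
  x_2 = 2.050000 - 0.819093×(2.050000 - 0.370000)/(0.819093 - (-0.866202))
       = 1.233481
Iteration 2:
  f(2.050000) = 0.819093
  f(1.233481) = 0.163970
  x_3 = 1.233481 - 0.163970×(1.233481 - 2.050000)/(0.163970 - 0.819093)
       = 1.029115
Iteration 3:
  f(1.233481) = 0.163970
  f(1.029115) = -0.118209
  x_4 = 1.029115 - (-0.118209)×(1.029115 - 1.233481)/(-0.118209 - 0.163970)
       = 1.114727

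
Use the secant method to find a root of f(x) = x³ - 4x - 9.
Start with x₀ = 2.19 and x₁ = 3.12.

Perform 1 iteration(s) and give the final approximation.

f(x) = x³ - 4x - 9
x₀ = 2.19, x₁ = 3.12

Secant formula: x_{n+1} = x_n - f(x_n)(x_n - x_{n-1})/(f(x_n) - f(x_{n-1}))

Iteration 1:
  f(2.190000) = -7.256541
  f(3.120000) = 8.891328
  x_2 = 3.120000 - 8.891328×(3.120000 - 2.190000)/(8.891328 - (-7.256541))
       = 2.607924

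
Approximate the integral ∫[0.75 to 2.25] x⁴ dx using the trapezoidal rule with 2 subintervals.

f(x) = x⁴
a = 0.75, b = 2.25, n = 2
h = (b - a)/n = 0.750000

Trapezoidal rule: (h/2)[f(x₀) + 2f(x₁) + 2f(x₂) + ... + f(xₙ)]

x_0 = 0.7500, f(x_0) = 0.316406, coefficient = 1
x_1 = 1.5000, f(x_1) = 5.062500, coefficient = 2
x_2 = 2.2500, f(x_2) = 25.628906, coefficient = 1

I ≈ (0.750000/2) × 36.070312 = 13.526367
Exact value: 11.485547
Error: 2.040820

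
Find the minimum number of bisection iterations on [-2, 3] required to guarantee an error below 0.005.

We need (b-a)/2^n ≤ 0.005
(3 - (-2))/2^n ≤ 0.005
5/2^n ≤ 0.005
2^n ≥ 1000
n ≥ log₂(1000) = 9.97
n ≥ 10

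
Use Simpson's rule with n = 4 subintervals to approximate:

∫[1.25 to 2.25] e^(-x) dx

f(x) = e^(-x)
a = 1.25, b = 2.25, n = 4
h = (b - a)/n = 0.250000

Simpson's rule: (h/3)[f(x₀) + 4f(x₁) + 2f(x₂) + ... + f(xₙ)]

x_0 = 1.2500, f(x_0) = 0.286505, coefficient = 1
x_1 = 1.5000, f(x_1) = 0.223130, coefficient = 4
x_2 = 1.7500, f(x_2) = 0.173774, coefficient = 2
x_3 = 2.0000, f(x_3) = 0.135335, coefficient = 4
x_4 = 2.2500, f(x_4) = 0.105399, coefficient = 1

I ≈ (0.250000/3) × 2.173314 = 0.181109
Exact value: 0.181106
Error: 0.000004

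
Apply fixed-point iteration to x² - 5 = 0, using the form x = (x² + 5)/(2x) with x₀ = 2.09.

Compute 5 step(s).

Equation: x² - 5 = 0
Fixed-point form: x = (x² + 5)/(2x)
x₀ = 2.09

x_1 = g(2.090000) = 2.241172
x_2 = g(2.241172) = 2.236074
x_3 = g(2.236074) = 2.236068
x_4 = g(2.236068) = 2.236068
x_5 = g(2.236068) = 2.236068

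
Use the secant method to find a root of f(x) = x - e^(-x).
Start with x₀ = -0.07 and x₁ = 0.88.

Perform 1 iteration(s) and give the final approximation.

f(x) = x - e^(-x)
x₀ = -0.07, x₁ = 0.88

Secant formula: x_{n+1} = x_n - f(x_n)(x_n - x_{n-1})/(f(x_n) - f(x_{n-1}))

Iteration 1:
  f(-0.070000) = -1.142508
  f(0.880000) = 0.465217
  x_2 = 0.880000 - 0.465217×(0.880000 - (-0.070000))/(0.465217 - (-1.142508))
       = 0.605105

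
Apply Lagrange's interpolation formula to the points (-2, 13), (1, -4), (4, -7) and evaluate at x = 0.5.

Lagrange interpolation formula:
P(x) = Σ yᵢ × Lᵢ(x)
where Lᵢ(x) = Π_{j≠i} (x - xⱼ)/(xᵢ - xⱼ)

L_0(0.5) = (0.5 - 1)/(-2 - 1) × (0.5 - 4)/(-2 - 4) = 0.097222
L_1(0.5) = (0.5 - (-2))/(1 - (-2)) × (0.5 - 4)/(1 - 4) = 0.972222
L_2(0.5) = (0.5 - (-2))/(4 - (-2)) × (0.5 - 1)/(4 - 1) = -0.069444

P(0.5) = 13×L_0(0.5) + (-4)×L_1(0.5) + (-7)×L_2(0.5)
P(0.5) = -2.138889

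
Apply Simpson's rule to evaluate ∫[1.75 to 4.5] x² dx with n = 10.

f(x) = x²
a = 1.75, b = 4.5, n = 10
h = (b - a)/n = 0.275000

Simpson's rule: (h/3)[f(x₀) + 4f(x₁) + 2f(x₂) + ... + f(xₙ)]

x_0 = 1.7500, f(x_0) = 3.062500, coefficient = 1
x_1 = 2.0250, f(x_1) = 4.100625, coefficient = 4
x_2 = 2.3000, f(x_2) = 5.290000, coefficient = 2
x_3 = 2.5750, f(x_3) = 6.630625, coefficient = 4
x_4 = 2.8500, f(x_4) = 8.122500, coefficient = 2
x_5 = 3.1250, f(x_5) = 9.765625, coefficient = 4
x_6 = 3.4000, f(x_6) = 11.560000, coefficient = 2
x_7 = 3.6750, f(x_7) = 13.505625, coefficient = 4
x_8 = 3.9500, f(x_8) = 15.602500, coefficient = 2
x_9 = 4.2250, f(x_9) = 17.850625, coefficient = 4
x_10 = 4.5000, f(x_10) = 20.250000, coefficient = 1

I ≈ (0.275000/3) × 311.875000 = 28.588542
Exact value: 28.588542
Error: 0.000000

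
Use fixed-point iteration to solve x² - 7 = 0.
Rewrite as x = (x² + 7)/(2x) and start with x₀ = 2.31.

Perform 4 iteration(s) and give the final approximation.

Equation: x² - 7 = 0
Fixed-point form: x = (x² + 7)/(2x)
x₀ = 2.31

x_1 = g(2.310000) = 2.670152
x_2 = g(2.670152) = 2.645863
x_3 = g(2.645863) = 2.645751
x_4 = g(2.645751) = 2.645751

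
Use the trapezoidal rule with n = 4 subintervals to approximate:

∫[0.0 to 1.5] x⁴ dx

f(x) = x⁴
a = 0.0, b = 1.5, n = 4
h = (b - a)/n = 0.375000

Trapezoidal rule: (h/2)[f(x₀) + 2f(x₁) + 2f(x₂) + ... + f(xₙ)]

x_0 = 0.0000, f(x_0) = 0.000000, coefficient = 1
x_1 = 0.3750, f(x_1) = 0.019775, coefficient = 2
x_2 = 0.7500, f(x_2) = 0.316406, coefficient = 2
x_3 = 1.1250, f(x_3) = 1.601807, coefficient = 2
x_4 = 1.5000, f(x_4) = 5.062500, coefficient = 1

I ≈ (0.375000/2) × 8.938477 = 1.675964
Exact value: 1.518750
Error: 0.157214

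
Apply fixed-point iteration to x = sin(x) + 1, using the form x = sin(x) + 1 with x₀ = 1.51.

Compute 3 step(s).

Equation: x = sin(x) + 1
Fixed-point form: x = sin(x) + 1
x₀ = 1.51

x_1 = g(1.510000) = 1.998152
x_2 = g(1.998152) = 1.910065
x_3 = g(1.910065) = 1.942998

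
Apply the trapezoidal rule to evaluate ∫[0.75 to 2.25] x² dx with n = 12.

f(x) = x²
a = 0.75, b = 2.25, n = 12
h = (b - a)/n = 0.125000

Trapezoidal rule: (h/2)[f(x₀) + 2f(x₁) + 2f(x₂) + ... + f(xₙ)]

x_0 = 0.7500, f(x_0) = 0.562500, coefficient = 1
x_1 = 0.8750, f(x_1) = 0.765625, coefficient = 2
x_2 = 1.0000, f(x_2) = 1.000000, coefficient = 2
x_3 = 1.1250, f(x_3) = 1.265625, coefficient = 2
x_4 = 1.2500, f(x_4) = 1.562500, coefficient = 2
x_5 = 1.3750, f(x_5) = 1.890625, coefficient = 2
x_6 = 1.5000, f(x_6) = 2.250000, coefficient = 2
x_7 = 1.6250, f(x_7) = 2.640625, coefficient = 2
x_8 = 1.7500, f(x_8) = 3.062500, coefficient = 2
x_9 = 1.8750, f(x_9) = 3.515625, coefficient = 2
x_10 = 2.0000, f(x_10) = 4.000000, coefficient = 2
x_11 = 2.1250, f(x_11) = 4.515625, coefficient = 2
x_12 = 2.2500, f(x_12) = 5.062500, coefficient = 1

I ≈ (0.125000/2) × 58.562500 = 3.660156
Exact value: 3.656250
Error: 0.003906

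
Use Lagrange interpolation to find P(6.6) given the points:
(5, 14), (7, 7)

Lagrange interpolation formula:
P(x) = Σ yᵢ × Lᵢ(x)
where Lᵢ(x) = Π_{j≠i} (x - xⱼ)/(xᵢ - xⱼ)

L_0(6.6) = (6.6 - 7)/(5 - 7) = 0.200000
L_1(6.6) = (6.6 - 5)/(7 - 5) = 0.800000

P(6.6) = 14×L_0(6.6) + 7×L_1(6.6)
P(6.6) = 8.400000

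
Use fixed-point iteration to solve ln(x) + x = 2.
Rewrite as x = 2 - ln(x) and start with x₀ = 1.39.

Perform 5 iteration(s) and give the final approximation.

Equation: ln(x) + x = 2
Fixed-point form: x = 2 - ln(x)
x₀ = 1.39

x_1 = g(1.390000) = 1.670696
x_2 = g(1.670696) = 1.486760
x_3 = g(1.486760) = 1.603401
x_4 = g(1.603401) = 1.527873
x_5 = g(1.527873) = 1.576123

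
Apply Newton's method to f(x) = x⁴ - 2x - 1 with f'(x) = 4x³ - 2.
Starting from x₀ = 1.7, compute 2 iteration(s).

f(x) = x⁴ - 2x - 1
f'(x) = 4x³ - 2
x₀ = 1.7

Newton-Raphson formula: x_{n+1} = x_n - f(x_n)/f'(x_n)

Iteration 1:
  f(1.700000) = 3.952100
  f'(1.700000) = 17.652000
  x_1 = 1.700000 - 3.952100/17.652000 = 1.476110
Iteration 2:
  f(1.476110) = 0.795392
  f'(1.476110) = 10.865198
  x_2 = 1.476110 - 0.795392/10.865198 = 1.402905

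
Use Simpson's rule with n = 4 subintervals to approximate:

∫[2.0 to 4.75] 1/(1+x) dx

f(x) = 1/(1+x)
a = 2.0, b = 4.75, n = 4
h = (b - a)/n = 0.687500

Simpson's rule: (h/3)[f(x₀) + 4f(x₁) + 2f(x₂) + ... + f(xₙ)]

x_0 = 2.0000, f(x_0) = 0.333333, coefficient = 1
x_1 = 2.6875, f(x_1) = 0.271186, coefficient = 4
x_2 = 3.3750, f(x_2) = 0.228571, coefficient = 2
x_3 = 4.0625, f(x_3) = 0.197531, coefficient = 4
x_4 = 4.7500, f(x_4) = 0.173913, coefficient = 1

I ≈ (0.687500/3) × 2.839258 = 0.650663
Exact value: 0.650588
Error: 0.000076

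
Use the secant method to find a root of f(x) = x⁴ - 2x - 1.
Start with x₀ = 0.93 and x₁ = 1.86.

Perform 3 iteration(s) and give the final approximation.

f(x) = x⁴ - 2x - 1
x₀ = 0.93, x₁ = 1.86

Secant formula: x_{n+1} = x_n - f(x_n)(x_n - x_{n-1})/(f(x_n) - f(x_{n-1}))

Iteration 1:
  f(0.930000) = -2.111948
  f(1.860000) = 7.248832
  x_2 = 1.860000 - 7.248832×(1.860000 - 0.930000)/(7.248832 - (-2.111948))
       = 1.139823
Iteration 2:
  f(1.860000) = 7.248832
  f(1.139823) = -1.591733
  x_3 = 1.139823 - (-1.591733)×(1.139823 - 1.860000)/(-1.591733 - 7.248832)
       = 1.269490
Iteration 3:
  f(1.139823) = -1.591733
  f(1.269490) = -0.941707
  x_4 = 1.269490 - (-0.941707)×(1.269490 - 1.139823)/(-0.941707 - (-1.591733))
       = 1.457342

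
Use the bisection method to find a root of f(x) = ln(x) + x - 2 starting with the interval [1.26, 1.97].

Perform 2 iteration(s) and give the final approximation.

f(x) = ln(x) + x - 2
Initial interval: [1.26, 1.97]

Iteration 1:
  c_1 = (1.260000 + 1.970000)/2 = 1.615000
  f(c_1) = f(1.615000) = 0.094335
  f(a) × f(c) < 0, new interval: [1.260000, 1.615000]
Iteration 2:
  c_2 = (1.260000 + 1.615000)/2 = 1.437500
  f(c_2) = f(1.437500) = -0.199595
  f(a) × f(c) ≥ 0, new interval: [1.437500, 1.615000]

After 2 iteration(s), the approximation is c_2 = 1.437500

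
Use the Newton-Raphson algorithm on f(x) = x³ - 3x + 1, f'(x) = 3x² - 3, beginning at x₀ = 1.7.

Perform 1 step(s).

f(x) = x³ - 3x + 1
f'(x) = 3x² - 3
x₀ = 1.7

Newton-Raphson formula: x_{n+1} = x_n - f(x_n)/f'(x_n)

Iteration 1:
  f(1.700000) = 0.813000
  f'(1.700000) = 5.670000
  x_1 = 1.700000 - 0.813000/5.670000 = 1.556614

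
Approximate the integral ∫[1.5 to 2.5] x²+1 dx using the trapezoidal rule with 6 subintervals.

f(x) = x²+1
a = 1.5, b = 2.5, n = 6
h = (b - a)/n = 0.166667

Trapezoidal rule: (h/2)[f(x₀) + 2f(x₁) + 2f(x₂) + ... + f(xₙ)]

x_0 = 1.5000, f(x_0) = 3.250000, coefficient = 1
x_1 = 1.6667, f(x_1) = 3.777778, coefficient = 2
x_2 = 1.8333, f(x_2) = 4.361111, coefficient = 2
x_3 = 2.0000, f(x_3) = 5.000000, coefficient = 2
x_4 = 2.1667, f(x_4) = 5.694444, coefficient = 2
x_5 = 2.3333, f(x_5) = 6.444444, coefficient = 2
x_6 = 2.5000, f(x_6) = 7.250000, coefficient = 1

I ≈ (0.166667/2) × 61.055556 = 5.087963
Exact value: 5.083333
Error: 0.004630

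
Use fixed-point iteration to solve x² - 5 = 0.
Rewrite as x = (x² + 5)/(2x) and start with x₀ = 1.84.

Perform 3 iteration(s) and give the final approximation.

Equation: x² - 5 = 0
Fixed-point form: x = (x² + 5)/(2x)
x₀ = 1.84

x_1 = g(1.840000) = 2.278696
x_2 = g(2.278696) = 2.236467
x_3 = g(2.236467) = 2.236068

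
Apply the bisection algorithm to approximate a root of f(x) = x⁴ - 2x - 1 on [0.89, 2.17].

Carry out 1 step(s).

f(x) = x⁴ - 2x - 1
Initial interval: [0.89, 2.17]

Iteration 1:
  c_1 = (0.890000 + 2.170000)/2 = 1.530000
  f(c_1) = f(1.530000) = 1.419813
  f(a) × f(c) < 0, new interval: [0.890000, 1.530000]

After 1 iteration(s), the approximation is c_1 = 1.530000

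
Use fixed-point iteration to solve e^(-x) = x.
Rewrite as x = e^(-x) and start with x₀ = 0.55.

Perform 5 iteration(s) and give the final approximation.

Equation: e^(-x) = x
Fixed-point form: x = e^(-x)
x₀ = 0.55

x_1 = g(0.550000) = 0.576950
x_2 = g(0.576950) = 0.561609
x_3 = g(0.561609) = 0.570291
x_4 = g(0.570291) = 0.565361
x_5 = g(0.565361) = 0.568155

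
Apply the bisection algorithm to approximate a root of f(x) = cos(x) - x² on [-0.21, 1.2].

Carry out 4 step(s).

f(x) = cos(x) - x²
Initial interval: [-0.21, 1.2]

Iteration 1:
  c_1 = (-0.210000 + 1.200000)/2 = 0.495000
  f(c_1) = f(0.495000) = 0.634944
  f(a) × f(c) ≥ 0, new interval: [0.495000, 1.200000]
Iteration 2:
  c_2 = (0.495000 + 1.200000)/2 = 0.847500
  f(c_2) = f(0.847500) = -0.056397
  f(a) × f(c) < 0, new interval: [0.495000, 0.847500]
Iteration 3:
  c_3 = (0.495000 + 0.847500)/2 = 0.671250
  f(c_3) = f(0.671250) = 0.332468
  f(a) × f(c) ≥ 0, new interval: [0.671250, 0.847500]
Iteration 4:
  c_4 = (0.671250 + 0.847500)/2 = 0.759375
  f(c_4) = f(0.759375) = 0.148616
  f(a) × f(c) ≥ 0, new interval: [0.759375, 0.847500]

After 4 iteration(s), the approximation is c_4 = 0.759375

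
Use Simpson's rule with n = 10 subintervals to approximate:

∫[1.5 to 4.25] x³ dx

f(x) = x³
a = 1.5, b = 4.25, n = 10
h = (b - a)/n = 0.275000

Simpson's rule: (h/3)[f(x₀) + 4f(x₁) + 2f(x₂) + ... + f(xₙ)]

x_0 = 1.5000, f(x_0) = 3.375000, coefficient = 1
x_1 = 1.7750, f(x_1) = 5.592359, coefficient = 4
x_2 = 2.0500, f(x_2) = 8.615125, coefficient = 2
x_3 = 2.3250, f(x_3) = 12.568078, coefficient = 4
x_4 = 2.6000, f(x_4) = 17.576000, coefficient = 2
x_5 = 2.8750, f(x_5) = 23.763672, coefficient = 4
x_6 = 3.1500, f(x_6) = 31.255875, coefficient = 2
x_7 = 3.4250, f(x_7) = 40.177391, coefficient = 4
x_8 = 3.7000, f(x_8) = 50.653000, coefficient = 2
x_9 = 3.9750, f(x_9) = 62.807484, coefficient = 4
x_10 = 4.2500, f(x_10) = 76.765625, coefficient = 1

I ≈ (0.275000/3) × 875.976563 = 80.297852
Exact value: 80.297852
Error: 0.000000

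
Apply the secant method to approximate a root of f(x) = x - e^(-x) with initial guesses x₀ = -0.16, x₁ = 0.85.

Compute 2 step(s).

f(x) = x - e^(-x)
x₀ = -0.16, x₁ = 0.85

Secant formula: x_{n+1} = x_n - f(x_n)(x_n - x_{n-1})/(f(x_n) - f(x_{n-1}))

Iteration 1:
  f(-0.160000) = -1.333511
  f(0.850000) = 0.422585
  x_2 = 0.850000 - 0.422585×(0.850000 - (-0.160000))/(0.422585 - (-1.333511))
       = 0.606955
Iteration 2:
  f(0.850000) = 0.422585
  f(0.606955) = 0.061947
  x_3 = 0.606955 - 0.061947×(0.606955 - 0.850000)/(0.061947 - 0.422585)
       = 0.565207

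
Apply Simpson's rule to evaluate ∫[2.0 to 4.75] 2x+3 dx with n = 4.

f(x) = 2x+3
a = 2.0, b = 4.75, n = 4
h = (b - a)/n = 0.687500

Simpson's rule: (h/3)[f(x₀) + 4f(x₁) + 2f(x₂) + ... + f(xₙ)]

x_0 = 2.0000, f(x_0) = 7.000000, coefficient = 1
x_1 = 2.6875, f(x_1) = 8.375000, coefficient = 4
x_2 = 3.3750, f(x_2) = 9.750000, coefficient = 2
x_3 = 4.0625, f(x_3) = 11.125000, coefficient = 4
x_4 = 4.7500, f(x_4) = 12.500000, coefficient = 1

I ≈ (0.687500/3) × 117.000000 = 26.812500
Exact value: 26.812500
Error: 0.000000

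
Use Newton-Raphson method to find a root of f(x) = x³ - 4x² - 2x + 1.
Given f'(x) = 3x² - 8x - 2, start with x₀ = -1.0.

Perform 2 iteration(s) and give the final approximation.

f(x) = x³ - 4x² - 2x + 1
f'(x) = 3x² - 8x - 2
x₀ = -1.0

Newton-Raphson formula: x_{n+1} = x_n - f(x_n)/f'(x_n)

Iteration 1:
  f(-1.000000) = -2.000000
  f'(-1.000000) = 9.000000
  x_1 = -1.000000 - (-2.000000)/9.000000 = -0.777778
Iteration 2:
  f(-0.777778) = -0.334705
  f'(-0.777778) = 6.037037
  x_2 = -0.777778 - (-0.334705)/6.037037 = -0.722336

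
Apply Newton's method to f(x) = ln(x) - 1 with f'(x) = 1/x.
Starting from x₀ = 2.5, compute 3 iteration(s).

f(x) = ln(x) - 1
f'(x) = 1/x
x₀ = 2.5

Newton-Raphson formula: x_{n+1} = x_n - f(x_n)/f'(x_n)

Iteration 1:
  f(2.500000) = -0.083709
  f'(2.500000) = 0.400000
  x_1 = 2.500000 - (-0.083709)/0.400000 = 2.709273
Iteration 2:
  f(2.709273) = -0.003320
  f'(2.709273) = 0.369103
  x_2 = 2.709273 - (-0.003320)/0.369103 = 2.718267
Iteration 3:
  f(2.718267) = -0.000005
  f'(2.718267) = 0.367881
  x_3 = 2.718267 - (-0.000005)/0.367881 = 2.718282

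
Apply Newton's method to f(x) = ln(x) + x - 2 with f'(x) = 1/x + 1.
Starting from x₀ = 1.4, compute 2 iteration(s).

f(x) = ln(x) + x - 2
f'(x) = 1/x + 1
x₀ = 1.4

Newton-Raphson formula: x_{n+1} = x_n - f(x_n)/f'(x_n)

Iteration 1:
  f(1.400000) = -0.263528
  f'(1.400000) = 1.714286
  x_1 = 1.400000 - (-0.263528)/1.714286 = 1.553725
Iteration 2:
  f(1.553725) = -0.005621
  f'(1.553725) = 1.643615
  x_2 = 1.553725 - (-0.005621)/1.643615 = 1.557144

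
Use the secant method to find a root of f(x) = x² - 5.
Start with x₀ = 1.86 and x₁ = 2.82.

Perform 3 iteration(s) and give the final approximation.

f(x) = x² - 5
x₀ = 1.86, x₁ = 2.82

Secant formula: x_{n+1} = x_n - f(x_n)(x_n - x_{n-1})/(f(x_n) - f(x_{n-1}))

Iteration 1:
  f(1.860000) = -1.540400
  f(2.820000) = 2.952400
  x_2 = 2.820000 - 2.952400×(2.820000 - 1.860000)/(2.952400 - (-1.540400))
       = 2.189145
Iteration 2:
  f(2.820000) = 2.952400
  f(2.189145) = -0.207643
  x_3 = 2.189145 - (-0.207643)×(2.189145 - 2.820000)/(-0.207643 - 2.952400)
       = 2.230598
Iteration 3:
  f(2.189145) = -0.207643
  f(2.230598) = -0.024432
  x_4 = 2.230598 - (-0.024432)×(2.230598 - 2.189145)/(-0.024432 - (-0.207643))
       = 2.236126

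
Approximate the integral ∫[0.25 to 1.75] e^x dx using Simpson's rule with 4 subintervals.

f(x) = e^x
a = 0.25, b = 1.75, n = 4
h = (b - a)/n = 0.375000

Simpson's rule: (h/3)[f(x₀) + 4f(x₁) + 2f(x₂) + ... + f(xₙ)]

x_0 = 0.2500, f(x_0) = 1.284025, coefficient = 1
x_1 = 0.6250, f(x_1) = 1.868246, coefficient = 4
x_2 = 1.0000, f(x_2) = 2.718282, coefficient = 2
x_3 = 1.3750, f(x_3) = 3.955077, coefficient = 4
x_4 = 1.7500, f(x_4) = 5.754603, coefficient = 1

I ≈ (0.375000/3) × 35.768482 = 4.471060
Exact value: 4.470577
Error: 0.000483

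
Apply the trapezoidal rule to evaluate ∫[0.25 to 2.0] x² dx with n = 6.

f(x) = x²
a = 0.25, b = 2.0, n = 6
h = (b - a)/n = 0.291667

Trapezoidal rule: (h/2)[f(x₀) + 2f(x₁) + 2f(x₂) + ... + f(xₙ)]

x_0 = 0.2500, f(x_0) = 0.062500, coefficient = 1
x_1 = 0.5417, f(x_1) = 0.293403, coefficient = 2
x_2 = 0.8333, f(x_2) = 0.694444, coefficient = 2
x_3 = 1.1250, f(x_3) = 1.265625, coefficient = 2
x_4 = 1.4167, f(x_4) = 2.006944, coefficient = 2
x_5 = 1.7083, f(x_5) = 2.918403, coefficient = 2
x_6 = 2.0000, f(x_6) = 4.000000, coefficient = 1

I ≈ (0.291667/2) × 18.420139 = 2.686270
Exact value: 2.661458
Error: 0.024812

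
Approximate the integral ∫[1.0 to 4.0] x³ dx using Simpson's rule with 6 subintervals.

f(x) = x³
a = 1.0, b = 4.0, n = 6
h = (b - a)/n = 0.500000

Simpson's rule: (h/3)[f(x₀) + 4f(x₁) + 2f(x₂) + ... + f(xₙ)]

x_0 = 1.0000, f(x_0) = 1.000000, coefficient = 1
x_1 = 1.5000, f(x_1) = 3.375000, coefficient = 4
x_2 = 2.0000, f(x_2) = 8.000000, coefficient = 2
x_3 = 2.5000, f(x_3) = 15.625000, coefficient = 4
x_4 = 3.0000, f(x_4) = 27.000000, coefficient = 2
x_5 = 3.5000, f(x_5) = 42.875000, coefficient = 4
x_6 = 4.0000, f(x_6) = 64.000000, coefficient = 1

I ≈ (0.500000/3) × 382.500000 = 63.750000
Exact value: 63.750000
Error: 0.000000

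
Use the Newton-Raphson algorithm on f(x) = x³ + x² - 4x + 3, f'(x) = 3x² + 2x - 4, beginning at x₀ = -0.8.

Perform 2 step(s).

f(x) = x³ + x² - 4x + 3
f'(x) = 3x² + 2x - 4
x₀ = -0.8

Newton-Raphson formula: x_{n+1} = x_n - f(x_n)/f'(x_n)

Iteration 1:
  f(-0.800000) = 6.328000
  f'(-0.800000) = -3.680000
  x_1 = -0.800000 - 6.328000/(-3.680000) = 0.919565
Iteration 2:
  f(0.919565) = 0.944924
  f'(0.919565) = 0.375931
  x_2 = 0.919565 - 0.944924/0.375931 = -1.593991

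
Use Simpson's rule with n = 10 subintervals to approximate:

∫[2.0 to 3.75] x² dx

f(x) = x²
a = 2.0, b = 3.75, n = 10
h = (b - a)/n = 0.175000

Simpson's rule: (h/3)[f(x₀) + 4f(x₁) + 2f(x₂) + ... + f(xₙ)]

x_0 = 2.0000, f(x_0) = 4.000000, coefficient = 1
x_1 = 2.1750, f(x_1) = 4.730625, coefficient = 4
x_2 = 2.3500, f(x_2) = 5.522500, coefficient = 2
x_3 = 2.5250, f(x_3) = 6.375625, coefficient = 4
x_4 = 2.7000, f(x_4) = 7.290000, coefficient = 2
x_5 = 2.8750, f(x_5) = 8.265625, coefficient = 4
x_6 = 3.0500, f(x_6) = 9.302500, coefficient = 2
x_7 = 3.2250, f(x_7) = 10.400625, coefficient = 4
x_8 = 3.4000, f(x_8) = 11.560000, coefficient = 2
x_9 = 3.5750, f(x_9) = 12.780625, coefficient = 4
x_10 = 3.7500, f(x_10) = 14.062500, coefficient = 1

I ≈ (0.175000/3) × 255.625000 = 14.911458
Exact value: 14.911458
Error: 0.000000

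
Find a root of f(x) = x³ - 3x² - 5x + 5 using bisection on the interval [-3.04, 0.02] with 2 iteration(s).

f(x) = x³ - 3x² - 5x + 5
Initial interval: [-3.04, 0.02]

Iteration 1:
  c_1 = (-3.040000 + 0.020000)/2 = -1.510000
  f(c_1) = f(-1.510000) = 2.266749
  f(a) × f(c) < 0, new interval: [-3.040000, -1.510000]
Iteration 2:
  c_2 = (-3.040000 + (-1.510000))/2 = -2.275000
  f(c_2) = f(-2.275000) = -10.926422
  f(a) × f(c) ≥ 0, new interval: [-2.275000, -1.510000]

After 2 iteration(s), the approximation is c_2 = -2.275000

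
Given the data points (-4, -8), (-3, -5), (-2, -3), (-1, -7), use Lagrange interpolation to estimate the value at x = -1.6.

Lagrange interpolation formula:
P(x) = Σ yᵢ × Lᵢ(x)
where Lᵢ(x) = Π_{j≠i} (x - xⱼ)/(xᵢ - xⱼ)

L_0(-1.6) = (-1.6 - (-3))/(-4 - (-3)) × (-1.6 - (-2))/(-4 - (-2)) × (-1.6 - (-1))/(-4 - (-1)) = 0.056000
L_1(-1.6) = (-1.6 - (-4))/(-3 - (-4)) × (-1.6 - (-2))/(-3 - (-2)) × (-1.6 - (-1))/(-3 - (-1)) = -0.288000
L_2(-1.6) = (-1.6 - (-4))/(-2 - (-4)) × (-1.6 - (-3))/(-2 - (-3)) × (-1.6 - (-1))/(-2 - (-1)) = 1.008000
L_3(-1.6) = (-1.6 - (-4))/(-1 - (-4)) × (-1.6 - (-3))/(-1 - (-3)) × (-1.6 - (-2))/(-1 - (-2)) = 0.224000

P(-1.6) = (-8)×L_0(-1.6) + (-5)×L_1(-1.6) + (-3)×L_2(-1.6) + (-7)×L_3(-1.6)
P(-1.6) = -3.600000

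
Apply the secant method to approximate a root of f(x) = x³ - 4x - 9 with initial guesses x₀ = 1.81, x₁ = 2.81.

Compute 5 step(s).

f(x) = x³ - 4x - 9
x₀ = 1.81, x₁ = 2.81

Secant formula: x_{n+1} = x_n - f(x_n)(x_n - x_{n-1})/(f(x_n) - f(x_{n-1}))

Iteration 1:
  f(1.810000) = -10.310259
  f(2.810000) = 1.948041
  x_2 = 2.810000 - 1.948041×(2.810000 - 1.810000)/(1.948041 - (-10.310259))
       = 2.651084
Iteration 2:
  f(2.810000) = 1.948041
  f(2.651084) = -0.971866
  x_3 = 2.651084 - (-0.971866)×(2.651084 - 2.810000)/(-0.971866 - 1.948041)
       = 2.703978
Iteration 3:
  f(2.651084) = -0.971866
  f(2.703978) = -0.045789
  x_4 = 2.703978 - (-0.045789)×(2.703978 - 2.651084)/(-0.045789 - (-0.971866))
       = 2.706593
Iteration 4:
  f(2.703978) = -0.045789
  f(2.706593) = 0.001170
  x_5 = 2.706593 - 0.001170×(2.706593 - 2.703978)/(0.001170 - (-0.045789))
       = 2.706528
Iteration 5:
  f(2.706593) = 0.001170
  f(2.706528) = -0.000001
  x_6 = 2.706528 - (-0.000001)×(2.706528 - 2.706593)/(-0.000001 - 0.001170)
       = 2.706528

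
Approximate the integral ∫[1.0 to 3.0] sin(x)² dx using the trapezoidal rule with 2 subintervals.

f(x) = sin(x)²
a = 1.0, b = 3.0, n = 2
h = (b - a)/n = 1.000000

Trapezoidal rule: (h/2)[f(x₀) + 2f(x₁) + 2f(x₂) + ... + f(xₙ)]

x_0 = 1.0000, f(x_0) = 0.708073, coefficient = 1
x_1 = 2.0000, f(x_1) = 0.826822, coefficient = 2
x_2 = 3.0000, f(x_2) = 0.019915, coefficient = 1

I ≈ (1.000000/2) × 2.381632 = 1.190816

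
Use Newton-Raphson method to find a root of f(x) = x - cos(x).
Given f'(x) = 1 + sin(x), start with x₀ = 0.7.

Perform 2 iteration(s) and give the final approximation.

f(x) = x - cos(x)
f'(x) = 1 + sin(x)
x₀ = 0.7

Newton-Raphson formula: x_{n+1} = x_n - f(x_n)/f'(x_n)

Iteration 1:
  f(0.700000) = -0.064842
  f'(0.700000) = 1.644218
  x_1 = 0.700000 - (-0.064842)/1.644218 = 0.739436
Iteration 2:
  f(0.739436) = 0.000588
  f'(0.739436) = 1.673872
  x_2 = 0.739436 - 0.000588/1.673872 = 0.739085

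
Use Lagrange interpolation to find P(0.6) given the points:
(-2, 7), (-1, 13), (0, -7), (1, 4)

Lagrange interpolation formula:
P(x) = Σ yᵢ × Lᵢ(x)
where Lᵢ(x) = Π_{j≠i} (x - xⱼ)/(xᵢ - xⱼ)

L_0(0.6) = (0.6 - (-1))/(-2 - (-1)) × (0.6 - 0)/(-2 - 0) × (0.6 - 1)/(-2 - 1) = 0.064000
L_1(0.6) = (0.6 - (-2))/(-1 - (-2)) × (0.6 - 0)/(-1 - 0) × (0.6 - 1)/(-1 - 1) = -0.312000
L_2(0.6) = (0.6 - (-2))/(0 - (-2)) × (0.6 - (-1))/(0 - (-1)) × (0.6 - 1)/(0 - 1) = 0.832000
L_3(0.6) = (0.6 - (-2))/(1 - (-2)) × (0.6 - (-1))/(1 - (-1)) × (0.6 - 0)/(1 - 0) = 0.416000

P(0.6) = 7×L_0(0.6) + 13×L_1(0.6) + (-7)×L_2(0.6) + 4×L_3(0.6)
P(0.6) = -7.768000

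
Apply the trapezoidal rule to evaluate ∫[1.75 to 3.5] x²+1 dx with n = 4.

f(x) = x²+1
a = 1.75, b = 3.5, n = 4
h = (b - a)/n = 0.437500

Trapezoidal rule: (h/2)[f(x₀) + 2f(x₁) + 2f(x₂) + ... + f(xₙ)]

x_0 = 1.7500, f(x_0) = 4.062500, coefficient = 1
x_1 = 2.1875, f(x_1) = 5.785156, coefficient = 2
x_2 = 2.6250, f(x_2) = 7.890625, coefficient = 2
x_3 = 3.0625, f(x_3) = 10.378906, coefficient = 2
x_4 = 3.5000, f(x_4) = 13.250000, coefficient = 1

I ≈ (0.437500/2) × 65.421875 = 14.311035
Exact value: 14.255208
Error: 0.055827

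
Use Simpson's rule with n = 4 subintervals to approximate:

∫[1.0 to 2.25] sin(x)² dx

f(x) = sin(x)²
a = 1.0, b = 2.25, n = 4
h = (b - a)/n = 0.312500

Simpson's rule: (h/3)[f(x₀) + 4f(x₁) + 2f(x₂) + ... + f(xₙ)]

x_0 = 1.0000, f(x_0) = 0.708073, coefficient = 1
x_1 = 1.3125, f(x_1) = 0.934754, coefficient = 4
x_2 = 1.6250, f(x_2) = 0.997065, coefficient = 2
x_3 = 1.9375, f(x_3) = 0.871449, coefficient = 4
x_4 = 2.2500, f(x_4) = 0.605398, coefficient = 1

I ≈ (0.312500/3) × 10.532411 = 1.097126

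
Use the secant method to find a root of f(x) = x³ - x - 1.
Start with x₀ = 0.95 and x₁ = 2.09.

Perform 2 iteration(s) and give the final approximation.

f(x) = x³ - x - 1
x₀ = 0.95, x₁ = 2.09

Secant formula: x_{n+1} = x_n - f(x_n)(x_n - x_{n-1})/(f(x_n) - f(x_{n-1}))

Iteration 1:
  f(0.950000) = -1.092625
  f(2.090000) = 6.039329
  x_2 = 2.090000 - 6.039329×(2.090000 - 0.950000)/(6.039329 - (-1.092625))
       = 1.124650
Iteration 2:
  f(2.090000) = 6.039329
  f(1.124650) = -0.702152
  x_3 = 1.124650 - (-0.702152)×(1.124650 - 2.090000)/(-0.702152 - 6.039329)
       = 1.225195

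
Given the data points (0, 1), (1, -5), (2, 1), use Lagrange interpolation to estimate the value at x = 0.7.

Lagrange interpolation formula:
P(x) = Σ yᵢ × Lᵢ(x)
where Lᵢ(x) = Π_{j≠i} (x - xⱼ)/(xᵢ - xⱼ)

L_0(0.7) = (0.7 - 1)/(0 - 1) × (0.7 - 2)/(0 - 2) = 0.195000
L_1(0.7) = (0.7 - 0)/(1 - 0) × (0.7 - 2)/(1 - 2) = 0.910000
L_2(0.7) = (0.7 - 0)/(2 - 0) × (0.7 - 1)/(2 - 1) = -0.105000

P(0.7) = 1×L_0(0.7) + (-5)×L_1(0.7) + 1×L_2(0.7)
P(0.7) = -4.460000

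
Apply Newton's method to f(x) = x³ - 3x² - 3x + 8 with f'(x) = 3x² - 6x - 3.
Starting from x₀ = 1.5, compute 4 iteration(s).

f(x) = x³ - 3x² - 3x + 8
f'(x) = 3x² - 6x - 3
x₀ = 1.5

Newton-Raphson formula: x_{n+1} = x_n - f(x_n)/f'(x_n)

Iteration 1:
  f(1.500000) = 0.125000
  f'(1.500000) = -5.250000
  x_1 = 1.500000 - 0.125000/(-5.250000) = 1.523810
Iteration 2:
  f(1.523810) = 0.000864
  f'(1.523810) = -5.176871
  x_2 = 1.523810 - 0.000864/(-5.176871) = 1.523976
Iteration 3:
  f(1.523976) = 0.000000
  f'(1.523976) = -5.176346
  x_3 = 1.523976 - 0.000000/(-5.176346) = 1.523976
Iteration 4:
  f(1.523976) = 0.000000
  f'(1.523976) = -5.176346
  x_4 = 1.523976 - 0.000000/(-5.176346) = 1.523976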